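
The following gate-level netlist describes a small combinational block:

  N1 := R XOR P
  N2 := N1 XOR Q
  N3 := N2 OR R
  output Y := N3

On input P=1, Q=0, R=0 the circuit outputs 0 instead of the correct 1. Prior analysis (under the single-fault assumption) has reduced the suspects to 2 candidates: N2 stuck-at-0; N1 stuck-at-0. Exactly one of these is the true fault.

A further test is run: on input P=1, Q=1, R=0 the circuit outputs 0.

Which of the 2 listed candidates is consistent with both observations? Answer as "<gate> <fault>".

Evaluate each candidate on input P=1, Q=1, R=0:
  N2 stuck-at-0: N1=1, N2=0 [stuck-at-0], N3=0 → 0 — matches
  N1 stuck-at-0: N1=0 [stuck-at-0], N2=1, N3=1 → 1 — eliminated
Only N2 stuck-at-0 reproduces the observed 0.

N2 stuck-at-0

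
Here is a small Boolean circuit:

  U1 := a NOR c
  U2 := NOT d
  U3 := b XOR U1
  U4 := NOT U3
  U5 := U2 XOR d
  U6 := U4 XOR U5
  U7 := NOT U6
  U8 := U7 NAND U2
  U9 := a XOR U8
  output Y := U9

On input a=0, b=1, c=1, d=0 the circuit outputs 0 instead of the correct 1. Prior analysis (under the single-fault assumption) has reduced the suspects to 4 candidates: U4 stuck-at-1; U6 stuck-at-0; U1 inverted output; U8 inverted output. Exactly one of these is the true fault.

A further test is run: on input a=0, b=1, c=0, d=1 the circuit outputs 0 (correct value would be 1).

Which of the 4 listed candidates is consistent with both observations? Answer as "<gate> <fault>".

U8 inverted output

Evaluate each candidate on input a=0, b=1, c=0, d=1:
  U4 stuck-at-1: U1=1, U2=0, U3=0, U4=1 [stuck-at-1], U5=1, U6=0, U7=1, U8=1, U9=1 → 1 — eliminated
  U6 stuck-at-0: U1=1, U2=0, U3=0, U4=1, U5=1, U6=0 [stuck-at-0], U7=1, U8=1, U9=1 → 1 — eliminated
  U1 inverted output: U1=0 [inverted output], U2=0, U3=1, U4=0, U5=1, U6=1, U7=0, U8=1, U9=1 → 1 — eliminated
  U8 inverted output: U1=1, U2=0, U3=0, U4=1, U5=1, U6=0, U7=1, U8=0 [inverted output], U9=0 → 0 — matches
Only U8 inverted output reproduces the observed 0.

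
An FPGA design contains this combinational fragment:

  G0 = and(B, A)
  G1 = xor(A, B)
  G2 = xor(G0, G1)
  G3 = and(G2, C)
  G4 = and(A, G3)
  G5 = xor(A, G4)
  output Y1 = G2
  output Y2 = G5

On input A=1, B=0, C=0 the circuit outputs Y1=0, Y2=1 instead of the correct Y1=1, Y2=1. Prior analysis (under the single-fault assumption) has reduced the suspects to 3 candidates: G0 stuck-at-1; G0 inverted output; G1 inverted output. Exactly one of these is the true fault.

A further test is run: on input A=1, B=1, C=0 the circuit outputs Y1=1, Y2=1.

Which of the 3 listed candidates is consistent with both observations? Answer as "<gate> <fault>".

Evaluate each candidate on input A=1, B=1, C=0:
  G0 stuck-at-1: G0=1 [stuck-at-1], G1=0, G2=1, G3=0, G4=0, G5=1 → Y1=1, Y2=1 — matches
  G0 inverted output: G0=0 [inverted output], G1=0, G2=0, G3=0, G4=0, G5=1 → Y1=0, Y2=1 — eliminated
  G1 inverted output: G0=1, G1=1 [inverted output], G2=0, G3=0, G4=0, G5=1 → Y1=0, Y2=1 — eliminated
Only G0 stuck-at-1 reproduces the observed Y1=1, Y2=1.

G0 stuck-at-1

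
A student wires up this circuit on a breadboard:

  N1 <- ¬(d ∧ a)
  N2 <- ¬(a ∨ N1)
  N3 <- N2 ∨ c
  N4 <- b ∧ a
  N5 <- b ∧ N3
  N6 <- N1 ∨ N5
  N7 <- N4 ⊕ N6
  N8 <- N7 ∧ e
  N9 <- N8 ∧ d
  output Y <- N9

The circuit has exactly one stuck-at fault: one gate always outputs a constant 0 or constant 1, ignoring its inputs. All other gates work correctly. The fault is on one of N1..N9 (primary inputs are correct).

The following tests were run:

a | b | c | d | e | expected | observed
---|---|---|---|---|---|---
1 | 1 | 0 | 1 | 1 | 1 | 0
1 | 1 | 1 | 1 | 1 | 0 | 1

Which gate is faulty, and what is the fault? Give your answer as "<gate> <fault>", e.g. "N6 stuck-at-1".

Fault-free values for test 1 (a=1, b=1, c=0, d=1, e=1): N1=0, N2=0, N3=0, N4=1, N5=0, N6=0, N7=1, N8=1, N9=1, giving Y=1. Observed 0.
Test 1: faults giving observed 0 are {N1 stuck-at-1, N2 stuck-at-1, N3 stuck-at-1, N4 stuck-at-0, N5 stuck-at-1, N6 stuck-at-1, N7 stuck-at-0, N8 stuck-at-0, N9 stuck-at-0}.
Test 2 (a=1, b=1, c=1, d=1, e=1): fault-free N1=0, N2=0, N3=1, N4=1, N5=1, N6=1, N7=0, N8=0, N9=0 → 0; observed 1. Eliminates N1 stuck-at-1, N2 stuck-at-1, N3 stuck-at-1, N5 stuck-at-1, N6 stuck-at-1, N7 stuck-at-0, N8 stuck-at-0, N9 stuck-at-0.
Only N4 stuck-at-0 is consistent with every test.

N4 stuck-at-0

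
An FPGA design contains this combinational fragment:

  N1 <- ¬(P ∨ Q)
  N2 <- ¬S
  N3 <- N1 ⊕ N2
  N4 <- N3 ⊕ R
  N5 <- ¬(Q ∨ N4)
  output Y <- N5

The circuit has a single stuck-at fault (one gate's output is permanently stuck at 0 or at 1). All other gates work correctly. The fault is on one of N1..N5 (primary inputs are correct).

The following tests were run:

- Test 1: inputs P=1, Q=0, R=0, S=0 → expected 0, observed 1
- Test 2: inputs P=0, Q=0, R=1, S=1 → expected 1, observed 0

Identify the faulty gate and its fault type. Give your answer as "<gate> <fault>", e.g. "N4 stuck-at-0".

N3 stuck-at-0

Fault-free values for test 1 (P=1, Q=0, R=0, S=0): N1=0, N2=1, N3=1, N4=1, N5=0, giving Y=0. Observed 1.
Test 1: faults giving observed 1 are {N1 stuck-at-1, N2 stuck-at-0, N3 stuck-at-0, N4 stuck-at-0, N5 stuck-at-1}.
Test 2 (P=0, Q=0, R=1, S=1): fault-free N1=1, N2=0, N3=1, N4=0, N5=1 → 1; observed 0. Eliminates N1 stuck-at-1, N2 stuck-at-0, N4 stuck-at-0, N5 stuck-at-1.
Only N3 stuck-at-0 is consistent with every test.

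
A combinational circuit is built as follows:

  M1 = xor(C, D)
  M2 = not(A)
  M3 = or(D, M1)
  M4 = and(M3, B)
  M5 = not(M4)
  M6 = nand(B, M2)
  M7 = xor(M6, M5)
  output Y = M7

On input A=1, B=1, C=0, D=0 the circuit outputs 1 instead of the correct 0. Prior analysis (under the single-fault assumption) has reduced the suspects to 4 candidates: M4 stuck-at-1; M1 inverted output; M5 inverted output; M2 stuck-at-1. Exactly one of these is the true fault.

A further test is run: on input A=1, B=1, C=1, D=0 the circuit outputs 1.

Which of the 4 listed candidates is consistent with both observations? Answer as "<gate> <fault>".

Evaluate each candidate on input A=1, B=1, C=1, D=0:
  M4 stuck-at-1: M1=1, M2=0, M3=1, M4=1 [stuck-at-1], M5=0, M6=1, M7=1 → 1 — matches
  M1 inverted output: M1=0 [inverted output], M2=0, M3=0, M4=0, M5=1, M6=1, M7=0 → 0 — eliminated
  M5 inverted output: M1=1, M2=0, M3=1, M4=1, M5=1 [inverted output], M6=1, M7=0 → 0 — eliminated
  M2 stuck-at-1: M1=1, M2=1 [stuck-at-1], M3=1, M4=1, M5=0, M6=0, M7=0 → 0 — eliminated
Only M4 stuck-at-1 reproduces the observed 1.

M4 stuck-at-1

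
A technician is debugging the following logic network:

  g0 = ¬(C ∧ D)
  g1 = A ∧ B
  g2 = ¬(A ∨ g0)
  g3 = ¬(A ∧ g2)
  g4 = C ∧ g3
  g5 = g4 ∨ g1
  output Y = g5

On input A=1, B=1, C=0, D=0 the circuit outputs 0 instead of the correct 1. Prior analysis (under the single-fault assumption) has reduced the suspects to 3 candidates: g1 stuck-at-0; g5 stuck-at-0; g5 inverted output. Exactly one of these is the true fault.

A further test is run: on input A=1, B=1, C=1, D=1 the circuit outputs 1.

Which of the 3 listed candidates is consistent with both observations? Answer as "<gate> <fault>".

g1 stuck-at-0

Evaluate each candidate on input A=1, B=1, C=1, D=1:
  g1 stuck-at-0: g0=0, g1=0 [stuck-at-0], g2=0, g3=1, g4=1, g5=1 → 1 — matches
  g5 stuck-at-0: g0=0, g1=1, g2=0, g3=1, g4=1, g5=0 [stuck-at-0] → 0 — eliminated
  g5 inverted output: g0=0, g1=1, g2=0, g3=1, g4=1, g5=0 [inverted output] → 0 — eliminated
Only g1 stuck-at-0 reproduces the observed 1.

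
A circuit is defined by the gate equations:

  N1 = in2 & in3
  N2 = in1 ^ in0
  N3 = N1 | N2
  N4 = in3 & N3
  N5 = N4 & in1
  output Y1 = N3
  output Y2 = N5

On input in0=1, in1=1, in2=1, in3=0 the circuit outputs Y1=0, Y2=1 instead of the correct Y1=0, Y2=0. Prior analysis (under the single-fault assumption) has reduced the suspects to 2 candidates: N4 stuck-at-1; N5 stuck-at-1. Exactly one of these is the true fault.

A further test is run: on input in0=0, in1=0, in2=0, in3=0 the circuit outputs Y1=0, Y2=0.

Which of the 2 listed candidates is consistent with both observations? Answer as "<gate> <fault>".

Evaluate each candidate on input in0=0, in1=0, in2=0, in3=0:
  N4 stuck-at-1: N1=0, N2=0, N3=0, N4=1 [stuck-at-1], N5=0 → Y1=0, Y2=0 — matches
  N5 stuck-at-1: N1=0, N2=0, N3=0, N4=0, N5=1 [stuck-at-1] → Y1=0, Y2=1 — eliminated
Only N4 stuck-at-1 reproduces the observed Y1=0, Y2=0.

N4 stuck-at-1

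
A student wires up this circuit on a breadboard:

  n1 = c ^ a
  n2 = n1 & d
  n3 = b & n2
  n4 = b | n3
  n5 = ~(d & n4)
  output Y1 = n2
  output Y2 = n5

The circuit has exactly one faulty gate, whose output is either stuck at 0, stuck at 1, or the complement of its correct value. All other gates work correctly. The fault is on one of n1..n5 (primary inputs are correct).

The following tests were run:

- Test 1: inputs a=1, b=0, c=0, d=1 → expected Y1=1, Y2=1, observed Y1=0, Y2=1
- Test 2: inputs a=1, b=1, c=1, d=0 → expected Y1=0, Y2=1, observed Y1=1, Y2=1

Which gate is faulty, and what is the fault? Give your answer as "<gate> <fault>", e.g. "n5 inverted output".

n2 inverted output

Fault-free values for test 1 (a=1, b=0, c=0, d=1): n1=1, n2=1, n3=0, n4=0, n5=1, giving Y1=1, Y2=1. Observed Y1=0, Y2=1.
Test 1: faults giving observed Y1=0, Y2=1 are {n1 stuck-at-0, n1 inverted output, n2 stuck-at-0, n2 inverted output}.
Test 2 (a=1, b=1, c=1, d=0): fault-free n1=0, n2=0, n3=0, n4=1, n5=1 → Y1=0, Y2=1; observed Y1=1, Y2=1. Eliminates n1 stuck-at-0, n1 inverted output, n2 stuck-at-0.
Only n2 inverted output is consistent with every test.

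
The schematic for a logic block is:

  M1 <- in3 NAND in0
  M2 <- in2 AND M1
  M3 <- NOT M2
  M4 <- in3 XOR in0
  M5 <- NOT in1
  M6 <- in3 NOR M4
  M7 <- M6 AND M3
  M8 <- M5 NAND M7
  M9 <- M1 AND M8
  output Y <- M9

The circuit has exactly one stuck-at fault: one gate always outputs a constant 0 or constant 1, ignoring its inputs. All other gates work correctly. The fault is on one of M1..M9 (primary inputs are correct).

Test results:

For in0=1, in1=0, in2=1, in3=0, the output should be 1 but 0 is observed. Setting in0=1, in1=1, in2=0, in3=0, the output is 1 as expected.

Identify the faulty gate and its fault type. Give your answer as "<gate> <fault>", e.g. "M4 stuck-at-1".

Fault-free values for test 1 (in0=1, in1=0, in2=1, in3=0): M1=1, M2=1, M3=0, M4=1, M5=1, M6=0, M7=0, M8=1, M9=1, giving Y=1. Observed 0.
Test 1: faults giving observed 0 are {M1 stuck-at-0, M7 stuck-at-1, M8 stuck-at-0, M9 stuck-at-0}.
Test 2 (in0=1, in1=1, in2=0, in3=0): fault-free M1=1, M2=0, M3=1, M4=1, M5=0, M6=0, M7=0, M8=1, M9=1 → 1; observed 1. Eliminates M1 stuck-at-0, M8 stuck-at-0, M9 stuck-at-0.
Only M7 stuck-at-1 is consistent with every test.

M7 stuck-at-1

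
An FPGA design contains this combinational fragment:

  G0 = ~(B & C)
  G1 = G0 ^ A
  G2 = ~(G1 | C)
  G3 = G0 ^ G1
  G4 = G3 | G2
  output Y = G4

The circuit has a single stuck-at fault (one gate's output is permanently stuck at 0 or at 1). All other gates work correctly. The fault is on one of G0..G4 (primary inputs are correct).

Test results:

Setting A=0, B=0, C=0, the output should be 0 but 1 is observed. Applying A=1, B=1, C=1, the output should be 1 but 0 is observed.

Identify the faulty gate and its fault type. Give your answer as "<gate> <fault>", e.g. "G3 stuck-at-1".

Fault-free values for test 1 (A=0, B=0, C=0): G0=1, G1=1, G2=0, G3=0, G4=0, giving Y=0. Observed 1.
Test 1: faults giving observed 1 are {G0 stuck-at-0, G1 stuck-at-0, G2 stuck-at-1, G3 stuck-at-1, G4 stuck-at-1}.
Test 2 (A=1, B=1, C=1): fault-free G0=0, G1=1, G2=0, G3=1, G4=1 → 1; observed 0. Eliminates G0 stuck-at-0, G2 stuck-at-1, G3 stuck-at-1, G4 stuck-at-1.
Only G1 stuck-at-0 is consistent with every test.

G1 stuck-at-0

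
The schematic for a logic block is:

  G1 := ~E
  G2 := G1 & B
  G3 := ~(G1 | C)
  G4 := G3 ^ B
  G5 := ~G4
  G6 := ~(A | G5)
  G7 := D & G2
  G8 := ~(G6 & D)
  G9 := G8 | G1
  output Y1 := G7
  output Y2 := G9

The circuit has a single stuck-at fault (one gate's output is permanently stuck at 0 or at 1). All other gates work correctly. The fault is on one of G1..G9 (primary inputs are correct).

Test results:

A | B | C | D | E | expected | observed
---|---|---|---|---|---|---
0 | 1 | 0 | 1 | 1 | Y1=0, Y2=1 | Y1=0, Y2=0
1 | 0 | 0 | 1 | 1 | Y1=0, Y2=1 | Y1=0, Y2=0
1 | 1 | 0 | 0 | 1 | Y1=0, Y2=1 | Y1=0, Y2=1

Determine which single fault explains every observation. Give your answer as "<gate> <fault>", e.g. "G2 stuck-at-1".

Fault-free values for test 1 (A=0, B=1, C=0, D=1, E=1): G1=0, G2=0, G3=1, G4=0, G5=1, G6=0, G7=0, G8=1, G9=1, giving Y1=0, Y2=1. Observed Y1=0, Y2=0.
Test 1: faults giving observed Y1=0, Y2=0 are {G3 stuck-at-0, G4 stuck-at-1, G5 stuck-at-0, G6 stuck-at-1, G8 stuck-at-0, G9 stuck-at-0}.
Test 2 (A=1, B=0, C=0, D=1, E=1): fault-free G1=0, G2=0, G3=1, G4=1, G5=0, G6=0, G7=0, G8=1, G9=1 → Y1=0, Y2=1; observed Y1=0, Y2=0. Eliminates G3 stuck-at-0, G4 stuck-at-1, G5 stuck-at-0.
Test 3 (A=1, B=1, C=0, D=0, E=1): fault-free G1=0, G2=0, G3=1, G4=0, G5=1, G6=0, G7=0, G8=1, G9=1 → Y1=0, Y2=1; observed Y1=0, Y2=1. Eliminates G8 stuck-at-0, G9 stuck-at-0.
Only G6 stuck-at-1 is consistent with every test.

G6 stuck-at-1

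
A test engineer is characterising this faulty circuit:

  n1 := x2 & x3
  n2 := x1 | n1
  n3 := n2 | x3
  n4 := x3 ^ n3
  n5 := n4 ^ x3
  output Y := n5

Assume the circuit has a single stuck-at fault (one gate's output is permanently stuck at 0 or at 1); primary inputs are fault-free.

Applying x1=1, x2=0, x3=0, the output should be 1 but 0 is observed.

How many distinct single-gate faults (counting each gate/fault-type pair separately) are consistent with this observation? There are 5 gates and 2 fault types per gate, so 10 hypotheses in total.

4

Fault-free: n1=0, n2=1, n3=1, n4=1, n5=1 → 1. Observed 0.
  n1 stuck-at-0: output 1 ✗
  n1 stuck-at-1: output 1 ✗
  n2 stuck-at-0: output 0 ✓
  n2 stuck-at-1: output 1 ✗
  n3 stuck-at-0: output 0 ✓
  n3 stuck-at-1: output 1 ✗
  n4 stuck-at-0: output 0 ✓
  n4 stuck-at-1: output 1 ✗
  n5 stuck-at-0: output 0 ✓
  n5 stuck-at-1: output 1 ✗
Consistent faults: {n2 stuck-at-0, n3 stuck-at-0, n4 stuck-at-0, n5 stuck-at-0} — 4 in all.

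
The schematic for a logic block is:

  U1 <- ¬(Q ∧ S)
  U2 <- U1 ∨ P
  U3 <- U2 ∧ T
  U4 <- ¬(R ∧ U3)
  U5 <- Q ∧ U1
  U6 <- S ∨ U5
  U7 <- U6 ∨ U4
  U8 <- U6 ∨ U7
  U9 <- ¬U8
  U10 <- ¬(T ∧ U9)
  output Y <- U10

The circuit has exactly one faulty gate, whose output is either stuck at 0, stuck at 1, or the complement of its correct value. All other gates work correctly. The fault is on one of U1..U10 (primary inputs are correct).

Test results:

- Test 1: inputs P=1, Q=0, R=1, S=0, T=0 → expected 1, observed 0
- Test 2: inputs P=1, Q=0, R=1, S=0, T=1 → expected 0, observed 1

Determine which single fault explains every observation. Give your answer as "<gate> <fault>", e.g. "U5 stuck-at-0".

U10 inverted output

Fault-free values for test 1 (P=1, Q=0, R=1, S=0, T=0): U1=1, U2=1, U3=0, U4=1, U5=0, U6=0, U7=1, U8=1, U9=0, U10=1, giving Y=1. Observed 0.
Test 1: faults giving observed 0 are {U10 stuck-at-0, U10 inverted output}.
Test 2 (P=1, Q=0, R=1, S=0, T=1): fault-free U1=1, U2=1, U3=1, U4=0, U5=0, U6=0, U7=0, U8=0, U9=1, U10=0 → 0; observed 1. Eliminates U10 stuck-at-0.
Only U10 inverted output is consistent with every test.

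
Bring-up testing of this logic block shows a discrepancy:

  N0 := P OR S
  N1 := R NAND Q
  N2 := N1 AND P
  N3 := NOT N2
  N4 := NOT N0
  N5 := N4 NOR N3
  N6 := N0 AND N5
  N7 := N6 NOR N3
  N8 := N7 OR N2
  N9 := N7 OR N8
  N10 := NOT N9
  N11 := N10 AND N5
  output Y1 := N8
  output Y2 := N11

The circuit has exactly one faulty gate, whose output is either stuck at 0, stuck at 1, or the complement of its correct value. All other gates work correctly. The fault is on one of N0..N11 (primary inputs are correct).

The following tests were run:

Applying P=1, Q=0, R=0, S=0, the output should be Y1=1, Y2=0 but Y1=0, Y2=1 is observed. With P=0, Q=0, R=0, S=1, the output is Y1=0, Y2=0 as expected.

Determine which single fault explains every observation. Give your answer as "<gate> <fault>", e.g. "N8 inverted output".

Fault-free values for test 1 (P=1, Q=0, R=0, S=0): N0=1, N1=1, N2=1, N3=0, N4=0, N5=1, N6=1, N7=0, N8=1, N9=1, N10=0, N11=0, giving Y1=1, Y2=0. Observed Y1=0, Y2=1.
Test 1: faults giving observed Y1=0, Y2=1 are {N8 stuck-at-0, N8 inverted output}.
Test 2 (P=0, Q=0, R=0, S=1): fault-free N0=1, N1=1, N2=0, N3=1, N4=0, N5=0, N6=0, N7=0, N8=0, N9=0, N10=1, N11=0 → Y1=0, Y2=0; observed Y1=0, Y2=0. Eliminates N8 inverted output.
Only N8 stuck-at-0 is consistent with every test.

N8 stuck-at-0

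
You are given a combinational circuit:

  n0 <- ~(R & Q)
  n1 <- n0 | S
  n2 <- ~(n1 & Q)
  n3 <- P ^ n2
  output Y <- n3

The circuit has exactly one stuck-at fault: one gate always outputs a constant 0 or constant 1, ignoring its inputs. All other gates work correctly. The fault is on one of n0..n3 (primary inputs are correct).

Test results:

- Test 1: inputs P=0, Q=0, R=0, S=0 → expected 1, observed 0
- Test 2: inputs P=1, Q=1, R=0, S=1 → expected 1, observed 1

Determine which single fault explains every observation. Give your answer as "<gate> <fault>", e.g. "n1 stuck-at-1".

n2 stuck-at-0

Fault-free values for test 1 (P=0, Q=0, R=0, S=0): n0=1, n1=1, n2=1, n3=1, giving Y=1. Observed 0.
Test 1: faults giving observed 0 are {n2 stuck-at-0, n3 stuck-at-0}.
Test 2 (P=1, Q=1, R=0, S=1): fault-free n0=1, n1=1, n2=0, n3=1 → 1; observed 1. Eliminates n3 stuck-at-0.
Only n2 stuck-at-0 is consistent with every test.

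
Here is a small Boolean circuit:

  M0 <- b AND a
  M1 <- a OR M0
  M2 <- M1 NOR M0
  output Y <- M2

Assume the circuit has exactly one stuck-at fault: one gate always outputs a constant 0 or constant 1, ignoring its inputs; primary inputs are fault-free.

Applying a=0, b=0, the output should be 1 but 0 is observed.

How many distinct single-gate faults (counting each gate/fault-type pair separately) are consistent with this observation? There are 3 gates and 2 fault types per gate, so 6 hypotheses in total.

Fault-free: M0=0, M1=0, M2=1 → 1. Observed 0.
  M0 stuck-at-0: output 1 ✗
  M0 stuck-at-1: output 0 ✓
  M1 stuck-at-0: output 1 ✗
  M1 stuck-at-1: output 0 ✓
  M2 stuck-at-0: output 0 ✓
  M2 stuck-at-1: output 1 ✗
Consistent faults: {M0 stuck-at-1, M1 stuck-at-1, M2 stuck-at-0} — 3 in all.

3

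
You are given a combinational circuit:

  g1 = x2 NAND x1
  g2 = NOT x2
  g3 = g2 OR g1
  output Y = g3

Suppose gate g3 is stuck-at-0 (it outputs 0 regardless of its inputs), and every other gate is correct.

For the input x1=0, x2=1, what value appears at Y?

0

Propagate with g3 forced: g1=1, g2=0, g3=0 [stuck-at-0].
So Y = 0. (Without the fault it would be 1.)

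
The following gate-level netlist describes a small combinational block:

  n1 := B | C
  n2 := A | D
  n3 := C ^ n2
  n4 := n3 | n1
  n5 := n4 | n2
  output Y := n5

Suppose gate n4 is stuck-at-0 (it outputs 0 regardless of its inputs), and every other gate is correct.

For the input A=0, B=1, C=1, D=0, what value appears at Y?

Propagate with n4 forced: n1=1, n2=0, n3=1, n4=0 [stuck-at-0], n5=0.
So Y = 0. (Without the fault it would be 1.)

0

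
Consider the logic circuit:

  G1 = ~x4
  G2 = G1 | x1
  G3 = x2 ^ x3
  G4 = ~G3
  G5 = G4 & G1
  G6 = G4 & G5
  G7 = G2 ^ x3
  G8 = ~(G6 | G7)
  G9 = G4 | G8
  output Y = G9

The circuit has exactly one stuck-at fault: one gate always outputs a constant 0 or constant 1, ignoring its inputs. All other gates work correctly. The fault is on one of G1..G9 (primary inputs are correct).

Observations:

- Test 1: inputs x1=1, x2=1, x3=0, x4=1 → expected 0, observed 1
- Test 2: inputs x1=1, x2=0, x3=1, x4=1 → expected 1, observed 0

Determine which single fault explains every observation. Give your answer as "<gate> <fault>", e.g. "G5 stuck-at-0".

G2 stuck-at-0

Fault-free values for test 1 (x1=1, x2=1, x3=0, x4=1): G1=0, G2=1, G3=1, G4=0, G5=0, G6=0, G7=1, G8=0, G9=0, giving Y=0. Observed 1.
Test 1: faults giving observed 1 are {G2 stuck-at-0, G3 stuck-at-0, G4 stuck-at-1, G7 stuck-at-0, G8 stuck-at-1, G9 stuck-at-1}.
Test 2 (x1=1, x2=0, x3=1, x4=1): fault-free G1=0, G2=1, G3=1, G4=0, G5=0, G6=0, G7=0, G8=1, G9=1 → 1; observed 0. Eliminates G3 stuck-at-0, G4 stuck-at-1, G7 stuck-at-0, G8 stuck-at-1, G9 stuck-at-1.
Only G2 stuck-at-0 is consistent with every test.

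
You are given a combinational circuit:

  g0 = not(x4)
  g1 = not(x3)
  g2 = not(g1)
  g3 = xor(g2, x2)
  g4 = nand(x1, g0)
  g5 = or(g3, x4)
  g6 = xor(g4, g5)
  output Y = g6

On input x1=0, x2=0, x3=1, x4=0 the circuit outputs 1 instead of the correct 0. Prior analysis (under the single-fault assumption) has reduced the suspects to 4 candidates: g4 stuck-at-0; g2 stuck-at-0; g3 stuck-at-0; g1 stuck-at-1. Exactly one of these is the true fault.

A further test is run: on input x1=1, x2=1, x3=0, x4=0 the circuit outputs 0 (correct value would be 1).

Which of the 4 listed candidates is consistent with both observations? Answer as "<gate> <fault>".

g3 stuck-at-0

Evaluate each candidate on input x1=1, x2=1, x3=0, x4=0:
  g4 stuck-at-0: g0=1, g1=1, g2=0, g3=1, g4=0 [stuck-at-0], g5=1, g6=1 → 1 — eliminated
  g2 stuck-at-0: g0=1, g1=1, g2=0 [stuck-at-0], g3=1, g4=0, g5=1, g6=1 → 1 — eliminated
  g3 stuck-at-0: g0=1, g1=1, g2=0, g3=0 [stuck-at-0], g4=0, g5=0, g6=0 → 0 — matches
  g1 stuck-at-1: g0=1, g1=1 [stuck-at-1], g2=0, g3=1, g4=0, g5=1, g6=1 → 1 — eliminated
Only g3 stuck-at-0 reproduces the observed 0.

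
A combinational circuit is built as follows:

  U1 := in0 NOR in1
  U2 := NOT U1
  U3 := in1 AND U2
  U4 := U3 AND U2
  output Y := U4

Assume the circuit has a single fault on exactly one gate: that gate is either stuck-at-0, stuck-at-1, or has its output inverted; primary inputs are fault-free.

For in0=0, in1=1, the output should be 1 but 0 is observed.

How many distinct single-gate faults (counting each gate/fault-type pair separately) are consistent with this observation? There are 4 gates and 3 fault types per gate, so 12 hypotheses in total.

8

Fault-free: U1=0, U2=1, U3=1, U4=1 → 1. Observed 0.
  U1 stuck-at-0: output 1 ✗
  U1 stuck-at-1: output 0 ✓
  U1 inverted output: output 0 ✓
  U2 stuck-at-0: output 0 ✓
  U2 stuck-at-1: output 1 ✗
  U2 inverted output: output 0 ✓
  U3 stuck-at-0: output 0 ✓
  U3 stuck-at-1: output 1 ✗
  U3 inverted output: output 0 ✓
  U4 stuck-at-0: output 0 ✓
  U4 stuck-at-1: output 1 ✗
  U4 inverted output: output 0 ✓
Consistent faults: {U1 stuck-at-1, U1 inverted output, U2 stuck-at-0, U2 inverted output, U3 stuck-at-0, U3 inverted output, U4 stuck-at-0, U4 inverted output} — 8 in all.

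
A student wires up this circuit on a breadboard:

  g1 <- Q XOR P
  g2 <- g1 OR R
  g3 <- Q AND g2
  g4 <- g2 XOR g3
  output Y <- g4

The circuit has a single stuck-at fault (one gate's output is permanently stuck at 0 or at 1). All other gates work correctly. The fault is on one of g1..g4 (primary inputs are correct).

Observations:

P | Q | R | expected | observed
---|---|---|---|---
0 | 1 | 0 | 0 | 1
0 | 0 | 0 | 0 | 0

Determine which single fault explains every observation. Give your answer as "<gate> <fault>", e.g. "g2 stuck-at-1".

g3 stuck-at-0

Fault-free values for test 1 (P=0, Q=1, R=0): g1=1, g2=1, g3=1, g4=0, giving Y=0. Observed 1.
Test 1: faults giving observed 1 are {g3 stuck-at-0, g4 stuck-at-1}.
Test 2 (P=0, Q=0, R=0): fault-free g1=0, g2=0, g3=0, g4=0 → 0; observed 0. Eliminates g4 stuck-at-1.
Only g3 stuck-at-0 is consistent with every test.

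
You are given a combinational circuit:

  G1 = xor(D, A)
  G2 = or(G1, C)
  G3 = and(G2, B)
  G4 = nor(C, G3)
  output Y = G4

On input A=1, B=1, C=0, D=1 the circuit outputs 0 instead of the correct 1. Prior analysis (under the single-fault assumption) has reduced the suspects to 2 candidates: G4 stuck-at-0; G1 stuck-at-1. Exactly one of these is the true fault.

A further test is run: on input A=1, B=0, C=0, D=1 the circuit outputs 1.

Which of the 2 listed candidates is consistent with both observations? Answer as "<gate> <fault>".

Evaluate each candidate on input A=1, B=0, C=0, D=1:
  G4 stuck-at-0: G1=0, G2=0, G3=0, G4=0 [stuck-at-0] → 0 — eliminated
  G1 stuck-at-1: G1=1 [stuck-at-1], G2=1, G3=0, G4=1 → 1 — matches
Only G1 stuck-at-1 reproduces the observed 1.

G1 stuck-at-1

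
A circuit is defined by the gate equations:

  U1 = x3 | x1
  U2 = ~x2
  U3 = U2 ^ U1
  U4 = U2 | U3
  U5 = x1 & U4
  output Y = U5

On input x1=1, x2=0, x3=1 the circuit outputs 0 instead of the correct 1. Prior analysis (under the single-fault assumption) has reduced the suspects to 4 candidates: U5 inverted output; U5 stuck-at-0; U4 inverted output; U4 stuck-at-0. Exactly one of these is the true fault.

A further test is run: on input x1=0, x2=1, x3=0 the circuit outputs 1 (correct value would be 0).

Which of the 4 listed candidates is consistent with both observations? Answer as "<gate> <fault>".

Evaluate each candidate on input x1=0, x2=1, x3=0:
  U5 inverted output: U1=0, U2=0, U3=0, U4=0, U5=1 [inverted output] → 1 — matches
  U5 stuck-at-0: U1=0, U2=0, U3=0, U4=0, U5=0 [stuck-at-0] → 0 — eliminated
  U4 inverted output: U1=0, U2=0, U3=0, U4=1 [inverted output], U5=0 → 0 — eliminated
  U4 stuck-at-0: U1=0, U2=0, U3=0, U4=0 [stuck-at-0], U5=0 → 0 — eliminated
Only U5 inverted output reproduces the observed 1.

U5 inverted output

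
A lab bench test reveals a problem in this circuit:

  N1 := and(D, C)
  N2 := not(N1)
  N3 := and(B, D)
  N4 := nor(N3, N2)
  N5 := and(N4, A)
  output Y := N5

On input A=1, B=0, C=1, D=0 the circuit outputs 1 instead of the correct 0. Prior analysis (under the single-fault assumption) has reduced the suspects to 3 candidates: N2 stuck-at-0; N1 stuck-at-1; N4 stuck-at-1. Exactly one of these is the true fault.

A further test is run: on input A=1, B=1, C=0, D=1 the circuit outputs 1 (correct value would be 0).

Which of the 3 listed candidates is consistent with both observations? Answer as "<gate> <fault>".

Evaluate each candidate on input A=1, B=1, C=0, D=1:
  N2 stuck-at-0: N1=0, N2=0 [stuck-at-0], N3=1, N4=0, N5=0 → 0 — eliminated
  N1 stuck-at-1: N1=1 [stuck-at-1], N2=0, N3=1, N4=0, N5=0 → 0 — eliminated
  N4 stuck-at-1: N1=0, N2=1, N3=1, N4=1 [stuck-at-1], N5=1 → 1 — matches
Only N4 stuck-at-1 reproduces the observed 1.

N4 stuck-at-1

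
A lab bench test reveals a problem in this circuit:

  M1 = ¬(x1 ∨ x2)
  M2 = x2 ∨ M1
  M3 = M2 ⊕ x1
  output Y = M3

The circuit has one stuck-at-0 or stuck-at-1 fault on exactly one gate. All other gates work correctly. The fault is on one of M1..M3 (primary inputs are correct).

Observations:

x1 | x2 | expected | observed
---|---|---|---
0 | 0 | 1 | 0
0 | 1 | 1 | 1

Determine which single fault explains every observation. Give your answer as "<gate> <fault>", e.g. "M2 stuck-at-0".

Fault-free values for test 1 (x1=0, x2=0): M1=1, M2=1, M3=1, giving Y=1. Observed 0.
Test 1: faults giving observed 0 are {M1 stuck-at-0, M2 stuck-at-0, M3 stuck-at-0}.
Test 2 (x1=0, x2=1): fault-free M1=0, M2=1, M3=1 → 1; observed 1. Eliminates M2 stuck-at-0, M3 stuck-at-0.
Only M1 stuck-at-0 is consistent with every test.

M1 stuck-at-0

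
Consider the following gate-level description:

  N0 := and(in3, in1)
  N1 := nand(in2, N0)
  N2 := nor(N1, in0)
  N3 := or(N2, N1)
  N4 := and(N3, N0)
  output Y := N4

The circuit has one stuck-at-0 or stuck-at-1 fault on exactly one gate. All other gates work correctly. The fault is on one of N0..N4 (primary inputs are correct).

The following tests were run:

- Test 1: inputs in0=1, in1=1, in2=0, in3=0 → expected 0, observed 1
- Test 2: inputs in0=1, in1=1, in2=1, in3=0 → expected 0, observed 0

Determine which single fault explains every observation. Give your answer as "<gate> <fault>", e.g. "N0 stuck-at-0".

N0 stuck-at-1

Fault-free values for test 1 (in0=1, in1=1, in2=0, in3=0): N0=0, N1=1, N2=0, N3=1, N4=0, giving Y=0. Observed 1.
Test 1: faults giving observed 1 are {N0 stuck-at-1, N4 stuck-at-1}.
Test 2 (in0=1, in1=1, in2=1, in3=0): fault-free N0=0, N1=1, N2=0, N3=1, N4=0 → 0; observed 0. Eliminates N4 stuck-at-1.
Only N0 stuck-at-1 is consistent with every test.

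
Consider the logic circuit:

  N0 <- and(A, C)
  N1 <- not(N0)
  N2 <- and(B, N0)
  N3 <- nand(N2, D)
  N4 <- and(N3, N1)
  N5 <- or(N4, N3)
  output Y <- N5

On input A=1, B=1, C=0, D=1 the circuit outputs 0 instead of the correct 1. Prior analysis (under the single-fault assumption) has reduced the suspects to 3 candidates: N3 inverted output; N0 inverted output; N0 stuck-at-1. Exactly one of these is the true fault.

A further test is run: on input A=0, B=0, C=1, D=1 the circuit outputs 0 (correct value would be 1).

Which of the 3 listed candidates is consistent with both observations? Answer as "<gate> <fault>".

N3 inverted output

Evaluate each candidate on input A=0, B=0, C=1, D=1:
  N3 inverted output: N0=0, N1=1, N2=0, N3=0 [inverted output], N4=0, N5=0 → 0 — matches
  N0 inverted output: N0=1 [inverted output], N1=0, N2=0, N3=1, N4=0, N5=1 → 1 — eliminated
  N0 stuck-at-1: N0=1 [stuck-at-1], N1=0, N2=0, N3=1, N4=0, N5=1 → 1 — eliminated
Only N3 inverted output reproduces the observed 0.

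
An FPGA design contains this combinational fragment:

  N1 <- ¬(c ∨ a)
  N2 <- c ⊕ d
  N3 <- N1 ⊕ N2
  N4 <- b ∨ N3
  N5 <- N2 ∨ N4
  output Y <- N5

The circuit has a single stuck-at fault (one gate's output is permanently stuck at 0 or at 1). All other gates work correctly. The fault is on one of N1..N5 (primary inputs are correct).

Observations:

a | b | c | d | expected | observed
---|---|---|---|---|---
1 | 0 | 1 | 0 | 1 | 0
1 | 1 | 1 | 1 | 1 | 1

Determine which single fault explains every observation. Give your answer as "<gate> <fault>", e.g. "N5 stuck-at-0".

Fault-free values for test 1 (a=1, b=0, c=1, d=0): N1=0, N2=1, N3=1, N4=1, N5=1, giving Y=1. Observed 0.
Test 1: faults giving observed 0 are {N2 stuck-at-0, N5 stuck-at-0}.
Test 2 (a=1, b=1, c=1, d=1): fault-free N1=0, N2=0, N3=0, N4=1, N5=1 → 1; observed 1. Eliminates N5 stuck-at-0.
Only N2 stuck-at-0 is consistent with every test.

N2 stuck-at-0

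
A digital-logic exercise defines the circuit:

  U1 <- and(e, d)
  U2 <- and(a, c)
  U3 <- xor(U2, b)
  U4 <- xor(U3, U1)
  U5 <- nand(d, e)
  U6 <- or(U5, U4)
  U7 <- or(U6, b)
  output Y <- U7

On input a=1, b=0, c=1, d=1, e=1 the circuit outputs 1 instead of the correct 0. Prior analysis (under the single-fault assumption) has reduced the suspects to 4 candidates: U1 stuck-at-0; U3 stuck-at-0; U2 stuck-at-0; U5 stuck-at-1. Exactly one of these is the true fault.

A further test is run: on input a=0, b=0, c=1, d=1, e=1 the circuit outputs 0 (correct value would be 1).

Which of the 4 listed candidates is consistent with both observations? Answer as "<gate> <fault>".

U1 stuck-at-0

Evaluate each candidate on input a=0, b=0, c=1, d=1, e=1:
  U1 stuck-at-0: U1=0 [stuck-at-0], U2=0, U3=0, U4=0, U5=0, U6=0, U7=0 → 0 — matches
  U3 stuck-at-0: U1=1, U2=0, U3=0 [stuck-at-0], U4=1, U5=0, U6=1, U7=1 → 1 — eliminated
  U2 stuck-at-0: U1=1, U2=0 [stuck-at-0], U3=0, U4=1, U5=0, U6=1, U7=1 → 1 — eliminated
  U5 stuck-at-1: U1=1, U2=0, U3=0, U4=1, U5=1 [stuck-at-1], U6=1, U7=1 → 1 — eliminated
Only U1 stuck-at-0 reproduces the observed 0.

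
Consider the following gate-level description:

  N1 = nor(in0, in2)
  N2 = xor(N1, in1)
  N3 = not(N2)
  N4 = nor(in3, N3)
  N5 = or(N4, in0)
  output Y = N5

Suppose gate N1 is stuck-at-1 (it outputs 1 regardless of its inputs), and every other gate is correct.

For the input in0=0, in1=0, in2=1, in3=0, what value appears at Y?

1

Propagate with N1 forced: N1=1 [stuck-at-1], N2=1, N3=0, N4=1, N5=1.
So Y = 1. (Without the fault it would be 0.)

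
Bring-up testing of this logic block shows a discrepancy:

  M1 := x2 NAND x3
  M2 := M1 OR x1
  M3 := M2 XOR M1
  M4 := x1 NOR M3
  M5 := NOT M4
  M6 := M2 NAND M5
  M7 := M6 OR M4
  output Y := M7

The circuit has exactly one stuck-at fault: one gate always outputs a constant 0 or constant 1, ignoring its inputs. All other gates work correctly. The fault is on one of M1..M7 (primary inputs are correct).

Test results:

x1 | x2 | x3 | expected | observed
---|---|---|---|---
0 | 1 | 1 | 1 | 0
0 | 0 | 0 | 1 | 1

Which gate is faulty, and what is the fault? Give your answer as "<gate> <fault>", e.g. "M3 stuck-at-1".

M2 stuck-at-1

Fault-free values for test 1 (x1=0, x2=1, x3=1): M1=0, M2=0, M3=0, M4=1, M5=0, M6=1, M7=1, giving Y=1. Observed 0.
Test 1: faults giving observed 0 are {M2 stuck-at-1, M7 stuck-at-0}.
Test 2 (x1=0, x2=0, x3=0): fault-free M1=1, M2=1, M3=0, M4=1, M5=0, M6=1, M7=1 → 1; observed 1. Eliminates M7 stuck-at-0.
Only M2 stuck-at-1 is consistent with every test.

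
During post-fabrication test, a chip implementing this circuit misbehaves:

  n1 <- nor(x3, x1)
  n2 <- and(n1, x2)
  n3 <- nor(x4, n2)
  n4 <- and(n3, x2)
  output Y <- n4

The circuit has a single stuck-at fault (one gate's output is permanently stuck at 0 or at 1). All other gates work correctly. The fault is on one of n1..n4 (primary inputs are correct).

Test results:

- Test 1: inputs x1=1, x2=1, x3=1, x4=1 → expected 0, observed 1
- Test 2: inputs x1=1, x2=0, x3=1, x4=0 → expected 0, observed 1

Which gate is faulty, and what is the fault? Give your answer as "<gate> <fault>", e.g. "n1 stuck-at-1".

Fault-free values for test 1 (x1=1, x2=1, x3=1, x4=1): n1=0, n2=0, n3=0, n4=0, giving Y=0. Observed 1.
Test 1: faults giving observed 1 are {n3 stuck-at-1, n4 stuck-at-1}.
Test 2 (x1=1, x2=0, x3=1, x4=0): fault-free n1=0, n2=0, n3=1, n4=0 → 0; observed 1. Eliminates n3 stuck-at-1.
Only n4 stuck-at-1 is consistent with every test.

n4 stuck-at-1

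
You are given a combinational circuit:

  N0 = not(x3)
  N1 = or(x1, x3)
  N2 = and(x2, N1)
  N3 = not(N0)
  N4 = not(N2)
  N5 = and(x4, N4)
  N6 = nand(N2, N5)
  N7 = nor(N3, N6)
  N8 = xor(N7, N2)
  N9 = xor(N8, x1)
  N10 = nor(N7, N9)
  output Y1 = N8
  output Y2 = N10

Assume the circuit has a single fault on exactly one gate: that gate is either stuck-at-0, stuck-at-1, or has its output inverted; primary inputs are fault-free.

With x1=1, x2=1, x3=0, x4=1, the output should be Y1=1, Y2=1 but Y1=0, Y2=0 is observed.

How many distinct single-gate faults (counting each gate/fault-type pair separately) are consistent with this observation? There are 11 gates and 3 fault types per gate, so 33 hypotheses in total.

Fault-free: N0=1, N1=1, N2=1, N3=0, N4=0, N5=0, N6=1, N7=0, N8=1, N9=0, N10=1 → Y1=1, Y2=1. Observed Y1=0, Y2=0.
  N0: none of the 3 fault types match ✗
  N1: stuck-at-0, inverted output ✓; others ✗
  N2: stuck-at-0, inverted output ✓; others ✗
  N3: none of the 3 fault types match ✗
  N4: stuck-at-1, inverted output ✓; others ✗
  N5: stuck-at-1, inverted output ✓; others ✗
  N6: stuck-at-0, inverted output ✓; others ✗
  N7: stuck-at-1, inverted output ✓; others ✗
  N8: stuck-at-0, inverted output ✓; others ✗
  N9: none of the 3 fault types match ✗
  N10: none of the 3 fault types match ✗
Consistent faults: {N1 stuck-at-0, N1 inverted output, N2 stuck-at-0, N2 inverted output, N4 stuck-at-1, N4 inverted output, N5 stuck-at-1, N5 inverted output, N6 stuck-at-0, N6 inverted output, N7 stuck-at-1, N7 inverted output, N8 stuck-at-0, N8 inverted output} — 14 in all.

14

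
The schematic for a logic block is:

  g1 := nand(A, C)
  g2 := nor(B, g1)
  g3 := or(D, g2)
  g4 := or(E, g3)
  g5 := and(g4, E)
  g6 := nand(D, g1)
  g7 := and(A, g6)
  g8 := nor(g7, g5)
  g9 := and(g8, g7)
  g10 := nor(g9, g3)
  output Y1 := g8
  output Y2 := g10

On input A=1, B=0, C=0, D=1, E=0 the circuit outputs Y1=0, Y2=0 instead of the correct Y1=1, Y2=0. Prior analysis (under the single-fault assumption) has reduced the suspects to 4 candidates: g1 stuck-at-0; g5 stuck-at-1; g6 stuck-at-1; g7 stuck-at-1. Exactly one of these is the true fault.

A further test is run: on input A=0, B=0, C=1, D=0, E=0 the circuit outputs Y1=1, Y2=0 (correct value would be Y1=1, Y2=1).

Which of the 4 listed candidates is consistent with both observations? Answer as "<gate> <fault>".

g1 stuck-at-0

Evaluate each candidate on input A=0, B=0, C=1, D=0, E=0:
  g1 stuck-at-0: g1=0 [stuck-at-0], g2=1, g3=1, g4=1, g5=0, g6=1, g7=0, g8=1, g9=0, g10=0 → Y1=1, Y2=0 — matches
  g5 stuck-at-1: g1=1, g2=0, g3=0, g4=0, g5=1 [stuck-at-1], g6=1, g7=0, g8=0, g9=0, g10=1 → Y1=0, Y2=1 — eliminated
  g6 stuck-at-1: g1=1, g2=0, g3=0, g4=0, g5=0, g6=1 [stuck-at-1], g7=0, g8=1, g9=0, g10=1 → Y1=1, Y2=1 — eliminated
  g7 stuck-at-1: g1=1, g2=0, g3=0, g4=0, g5=0, g6=1, g7=1 [stuck-at-1], g8=0, g9=0, g10=1 → Y1=0, Y2=1 — eliminated
Only g1 stuck-at-0 reproduces the observed Y1=1, Y2=0.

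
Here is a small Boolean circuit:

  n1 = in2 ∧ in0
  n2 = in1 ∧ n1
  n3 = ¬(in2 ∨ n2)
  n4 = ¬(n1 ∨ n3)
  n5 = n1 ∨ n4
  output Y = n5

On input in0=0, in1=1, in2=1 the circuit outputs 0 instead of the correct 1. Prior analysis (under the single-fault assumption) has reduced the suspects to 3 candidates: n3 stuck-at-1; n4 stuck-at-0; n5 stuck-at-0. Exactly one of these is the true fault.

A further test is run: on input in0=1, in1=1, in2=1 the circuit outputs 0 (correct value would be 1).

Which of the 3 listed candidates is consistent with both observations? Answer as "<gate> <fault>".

Evaluate each candidate on input in0=1, in1=1, in2=1:
  n3 stuck-at-1: n1=1, n2=1, n3=1 [stuck-at-1], n4=0, n5=1 → 1 — eliminated
  n4 stuck-at-0: n1=1, n2=1, n3=0, n4=0 [stuck-at-0], n5=1 → 1 — eliminated
  n5 stuck-at-0: n1=1, n2=1, n3=0, n4=0, n5=0 [stuck-at-0] → 0 — matches
Only n5 stuck-at-0 reproduces the observed 0.

n5 stuck-at-0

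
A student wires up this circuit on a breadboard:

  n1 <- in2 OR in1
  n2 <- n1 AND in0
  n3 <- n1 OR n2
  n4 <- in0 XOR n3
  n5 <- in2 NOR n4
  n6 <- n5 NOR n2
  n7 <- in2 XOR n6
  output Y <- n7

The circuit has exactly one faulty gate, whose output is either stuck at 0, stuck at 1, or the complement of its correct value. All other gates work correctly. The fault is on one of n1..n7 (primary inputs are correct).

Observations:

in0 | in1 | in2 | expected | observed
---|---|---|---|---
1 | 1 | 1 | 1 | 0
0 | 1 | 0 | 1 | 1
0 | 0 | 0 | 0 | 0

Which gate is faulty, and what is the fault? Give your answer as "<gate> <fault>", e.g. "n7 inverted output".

Fault-free values for test 1 (in0=1, in1=1, in2=1): n1=1, n2=1, n3=1, n4=0, n5=0, n6=0, n7=1, giving Y=1. Observed 0.
Test 1: faults giving observed 0 are {n1 stuck-at-0, n1 inverted output, n2 stuck-at-0, n2 inverted output, n6 stuck-at-1, n6 inverted output, n7 stuck-at-0, n7 inverted output}.
Test 2 (in0=0, in1=1, in2=0): fault-free n1=1, n2=0, n3=1, n4=1, n5=0, n6=1, n7=1 → 1; observed 1. Eliminates n1 stuck-at-0, n1 inverted output, n2 inverted output, n6 inverted output, n7 stuck-at-0, n7 inverted output.
Test 3 (in0=0, in1=0, in2=0): fault-free n1=0, n2=0, n3=0, n4=0, n5=1, n6=0, n7=0 → 0; observed 0. Eliminates n6 stuck-at-1.
Only n2 stuck-at-0 is consistent with every test.

n2 stuck-at-0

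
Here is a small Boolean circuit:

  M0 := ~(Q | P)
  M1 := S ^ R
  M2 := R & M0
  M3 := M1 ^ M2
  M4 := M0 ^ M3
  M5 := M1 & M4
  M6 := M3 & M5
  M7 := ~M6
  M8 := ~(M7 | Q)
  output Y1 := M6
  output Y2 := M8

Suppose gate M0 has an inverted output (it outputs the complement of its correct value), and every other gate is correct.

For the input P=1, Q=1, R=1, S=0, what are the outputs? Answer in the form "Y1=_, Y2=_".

Propagate with M0 forced: M0=1 [inverted output], M1=1, M2=1, M3=0, M4=1, M5=1, M6=0, M7=1, M8=0.
So the outputs are Y1=0, Y2=0. (Without the fault they would be Y1=1, Y2=0.)

Y1=0, Y2=0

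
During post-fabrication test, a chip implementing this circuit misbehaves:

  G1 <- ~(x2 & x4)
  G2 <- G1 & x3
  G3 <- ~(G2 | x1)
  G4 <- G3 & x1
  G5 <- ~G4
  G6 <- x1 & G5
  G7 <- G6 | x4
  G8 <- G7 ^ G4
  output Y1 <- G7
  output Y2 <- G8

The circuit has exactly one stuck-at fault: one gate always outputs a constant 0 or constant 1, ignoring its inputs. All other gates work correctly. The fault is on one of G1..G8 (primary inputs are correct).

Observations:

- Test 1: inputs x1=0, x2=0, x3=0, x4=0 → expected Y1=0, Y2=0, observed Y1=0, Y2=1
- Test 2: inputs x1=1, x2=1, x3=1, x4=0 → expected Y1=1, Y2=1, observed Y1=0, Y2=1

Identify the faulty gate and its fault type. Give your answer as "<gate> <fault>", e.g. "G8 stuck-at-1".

Fault-free values for test 1 (x1=0, x2=0, x3=0, x4=0): G1=1, G2=0, G3=1, G4=0, G5=1, G6=0, G7=0, G8=0, giving Y1=0, Y2=0. Observed Y1=0, Y2=1.
Test 1: faults giving observed Y1=0, Y2=1 are {G4 stuck-at-1, G8 stuck-at-1}.
Test 2 (x1=1, x2=1, x3=1, x4=0): fault-free G1=1, G2=1, G3=0, G4=0, G5=1, G6=1, G7=1, G8=1 → Y1=1, Y2=1; observed Y1=0, Y2=1. Eliminates G8 stuck-at-1.
Only G4 stuck-at-1 is consistent with every test.

G4 stuck-at-1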